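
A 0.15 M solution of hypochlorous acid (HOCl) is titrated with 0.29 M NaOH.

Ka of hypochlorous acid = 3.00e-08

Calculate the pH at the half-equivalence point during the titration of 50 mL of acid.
pH = pKa = 7.52

At the half-equivalence point, [HA] = [A⁻], so by Henderson–Hasselbalch pH = pKa + log(1) = pKa.
pKa = −log(3.00e-08) = 7.52.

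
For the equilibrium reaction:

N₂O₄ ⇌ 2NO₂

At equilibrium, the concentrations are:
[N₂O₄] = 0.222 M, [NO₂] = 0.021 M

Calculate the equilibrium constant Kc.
K_c = 1.99e-03

Kc = ([NO₂]^2) / ([N₂O₄])
   = ((0.021)^2) / ((0.222))
   = 0.000441 / 0.222 = 1.99e-03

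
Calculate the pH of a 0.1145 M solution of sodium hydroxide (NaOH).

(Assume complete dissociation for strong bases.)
pH = 13.06

[OH⁻] = 0.1145 M for strong base. pOH = -log[OH⁻] = 0.94, pH = 14 - pOH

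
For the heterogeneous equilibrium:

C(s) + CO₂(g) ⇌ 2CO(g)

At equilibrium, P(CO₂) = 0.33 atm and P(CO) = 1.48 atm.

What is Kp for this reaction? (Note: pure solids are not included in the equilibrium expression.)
K_p = 6.638

Solid C is excluded.
Kp = P(CO)²/P(CO₂) = (1.48)²/0.33 = 2.19/0.33 = 6.638.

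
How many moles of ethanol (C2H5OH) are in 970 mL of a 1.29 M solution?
Moles = Molarity × Volume (L)
Moles = 1.29 M × 0.97 L = 1.251 mol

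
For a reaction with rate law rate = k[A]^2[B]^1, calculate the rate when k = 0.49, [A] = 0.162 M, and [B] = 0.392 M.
0.005041 M/s

rate = k·[A]^2·[B]^1 = 0.49·(0.162)^2·(0.392)^1 = 0.49·0.026244·0.392 = 0.005041 M/s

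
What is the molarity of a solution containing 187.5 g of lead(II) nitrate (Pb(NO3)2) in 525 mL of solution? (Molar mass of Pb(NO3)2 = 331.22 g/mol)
Moles of Pb(NO3)2 = 187.5 g ÷ 331.22 g/mol = 0.566089 mol
Volume = 525 mL = 0.525 L
Molarity = 0.566089 mol ÷ 0.525 L = 1.078 M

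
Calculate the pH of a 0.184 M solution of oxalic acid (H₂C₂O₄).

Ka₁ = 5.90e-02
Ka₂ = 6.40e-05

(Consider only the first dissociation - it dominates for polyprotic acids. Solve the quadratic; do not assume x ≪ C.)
pH = 1.10

x² + Ka₁·x − Ka₁·C = 0 with Ka₁ = 5.90e-02, C = 0.184.
x = (−Ka₁ + √(Ka₁² + 4·Ka₁·C))/2 = 7.8788e-02 M, so pH = 1.10.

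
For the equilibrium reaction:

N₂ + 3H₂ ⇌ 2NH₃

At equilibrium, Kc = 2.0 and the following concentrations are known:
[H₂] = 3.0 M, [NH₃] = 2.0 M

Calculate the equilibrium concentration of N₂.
[N₂] = 0.0741 M

Kc = ([NH₃]^2) / ([N₂] × [H₂]^3) = 2.0
[N₂]^1 = (product terms)/(Kc · other reactant terms) = 4 / (2.0 · 27) = 0.074074
[N₂] = 0.0741 M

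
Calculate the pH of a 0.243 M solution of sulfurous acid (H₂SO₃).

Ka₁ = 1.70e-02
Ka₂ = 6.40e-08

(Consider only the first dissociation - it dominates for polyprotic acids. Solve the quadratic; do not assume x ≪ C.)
pH = 1.25

x² + Ka₁·x − Ka₁·C = 0 with Ka₁ = 1.70e-02, C = 0.243.
x = (−Ka₁ + √(Ka₁² + 4·Ka₁·C))/2 = 5.6332e-02 M, so pH = 1.25.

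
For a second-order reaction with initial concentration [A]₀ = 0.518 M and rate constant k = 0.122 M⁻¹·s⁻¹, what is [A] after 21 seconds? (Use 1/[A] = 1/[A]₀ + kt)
0.2226 M

1/[A] = 1/[A]₀ + k·t = 1/0.518 + (0.122)·(21) = 1.9305 + 2.5620 = 4.4925
[A] = 1/4.4925 = 0.2226 M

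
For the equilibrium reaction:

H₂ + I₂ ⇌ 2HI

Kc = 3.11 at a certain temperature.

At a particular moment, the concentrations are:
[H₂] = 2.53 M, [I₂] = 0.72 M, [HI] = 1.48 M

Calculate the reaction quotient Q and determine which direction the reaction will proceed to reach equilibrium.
Q = 1.202, Q < K, reaction proceeds forward (toward products)

Q = ([HI]^2) / ([H₂] × [I₂])
  = ((1.48)^2) / ((2.53)·(0.72)) = 2.1904/1.8216 = 1.202
Since Q = 1.202 < Kc = 3.11, the reaction proceeds forward (toward products) to reach equilibrium.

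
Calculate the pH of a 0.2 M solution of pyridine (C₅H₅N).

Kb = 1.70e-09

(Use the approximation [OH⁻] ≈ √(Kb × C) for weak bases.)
pH = 9.27

[OH⁻] = √(Kb × C) = √(1.70e-09 × 0.2) = 1.8439e-05. pOH = 4.73, pH = 14 - pOH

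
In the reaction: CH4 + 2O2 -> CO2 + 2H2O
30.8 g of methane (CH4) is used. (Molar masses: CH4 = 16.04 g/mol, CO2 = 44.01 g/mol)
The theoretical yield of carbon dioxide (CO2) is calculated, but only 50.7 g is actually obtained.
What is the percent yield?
Moles of CH4 = 30.8 g ÷ 16.04 g/mol = 1.9202 mol
Mole ratio: 1 mol CO2 / 1 mol CH4
Moles of CO2 = 1.9202 × (1/1) = 1.9202 mol
Theoretical yield = 1.9202 mol × 44.01 g/mol = 84.508 g
Actual yield = 50.7 g
Percent yield = (50.7 / 84.508) × 100% = 60.0%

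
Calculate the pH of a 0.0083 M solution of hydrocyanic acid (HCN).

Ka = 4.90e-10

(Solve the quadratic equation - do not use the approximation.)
pH = 5.70

x² + Ka×x - Ka×C = 0. Using quadratic formula: [H⁺] = 2.0164e-06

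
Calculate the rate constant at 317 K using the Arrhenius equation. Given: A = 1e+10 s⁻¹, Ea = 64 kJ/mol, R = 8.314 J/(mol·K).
2.84e-01 s⁻¹

k = A·exp(-Ea/(R·T)) = 1e+10·exp(-64000/(8.314·317)) = 1e+10·exp(-24.2835) = 1e+10·2.8433e-11 = 2.84e-01 s⁻¹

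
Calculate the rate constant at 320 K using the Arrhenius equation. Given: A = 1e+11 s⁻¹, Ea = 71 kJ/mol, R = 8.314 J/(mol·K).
2.57e-01 s⁻¹

k = A·exp(-Ea/(R·T)) = 1e+11·exp(-71000/(8.314·320)) = 1e+11·exp(-26.6869) = 1e+11·2.5705e-12 = 2.57e-01 s⁻¹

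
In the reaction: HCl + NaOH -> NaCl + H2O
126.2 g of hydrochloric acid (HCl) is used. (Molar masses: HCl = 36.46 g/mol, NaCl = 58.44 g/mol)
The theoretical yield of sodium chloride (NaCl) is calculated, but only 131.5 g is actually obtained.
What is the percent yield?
Moles of HCl = 126.2 g ÷ 36.46 g/mol = 3.46133 mol
Mole ratio: 1 mol NaCl / 1 mol HCl
Moles of NaCl = 3.46133 × (1/1) = 3.46133 mol
Theoretical yield = 3.46133 mol × 58.44 g/mol = 202.28 g
Actual yield = 131.5 g
Percent yield = (131.5 / 202.28) × 100% = 65.0%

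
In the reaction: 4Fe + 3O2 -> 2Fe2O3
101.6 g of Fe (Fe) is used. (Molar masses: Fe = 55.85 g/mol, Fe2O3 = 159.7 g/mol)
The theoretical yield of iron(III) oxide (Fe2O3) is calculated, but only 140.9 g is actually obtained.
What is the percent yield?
Moles of Fe = 101.6 g ÷ 55.85 g/mol = 1.81916 mol
Mole ratio: 2 mol Fe2O3 / 4 mol Fe
Moles of Fe2O3 = 1.81916 × (2/4) = 0.909579 mol
Theoretical yield = 0.909579 mol × 159.7 g/mol = 145.26 g
Actual yield = 140.9 g
Percent yield = (140.9 / 145.26) × 100% = 97.0%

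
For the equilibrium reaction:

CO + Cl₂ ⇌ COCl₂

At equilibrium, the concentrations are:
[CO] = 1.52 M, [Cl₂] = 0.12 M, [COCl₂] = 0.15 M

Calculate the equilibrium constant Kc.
K_c = 0.8224

Kc = ([COCl₂]) / ([CO] × [Cl₂])
   = ((0.15)) / ((1.52)·(0.12))
   = 0.15 / 0.1824 = 0.8224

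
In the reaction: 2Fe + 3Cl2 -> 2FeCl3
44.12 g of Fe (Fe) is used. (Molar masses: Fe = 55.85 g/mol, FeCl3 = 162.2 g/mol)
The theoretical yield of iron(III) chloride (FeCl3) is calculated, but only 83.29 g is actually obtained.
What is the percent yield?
Moles of Fe = 44.12 g ÷ 55.85 g/mol = 0.789973 mol
Mole ratio: 2 mol FeCl3 / 2 mol Fe
Moles of FeCl3 = 0.789973 × (2/2) = 0.789973 mol
Theoretical yield = 0.789973 mol × 162.2 g/mol = 128.13 g
Actual yield = 83.29 g
Percent yield = (83.29 / 128.13) × 100% = 65.0%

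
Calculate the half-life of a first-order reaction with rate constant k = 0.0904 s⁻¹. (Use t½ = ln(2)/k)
7.67 s

t½ = ln(2)/k = 0.6931/0.0904 = 7.67 s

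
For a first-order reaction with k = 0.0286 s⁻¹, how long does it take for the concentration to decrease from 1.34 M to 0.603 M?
27.92 s

From ln[A] = ln[A]₀ - k·t: t = ln([A]₀/[A])/k = ln(1.34/0.603)/0.0286 = ln(2.2222)/0.0286 = 0.7985/0.0286 = 27.92 s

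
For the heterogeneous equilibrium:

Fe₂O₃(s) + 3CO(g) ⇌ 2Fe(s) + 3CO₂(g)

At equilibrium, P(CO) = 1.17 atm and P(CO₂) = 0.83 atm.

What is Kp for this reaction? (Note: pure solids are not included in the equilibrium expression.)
K_p = 0.357

Solids (Fe₂O₃, Fe) are excluded.
Kp = P(CO₂)³/P(CO)³ = (0.83)³/(1.17)³ = 0.5718/1.602 = 0.357.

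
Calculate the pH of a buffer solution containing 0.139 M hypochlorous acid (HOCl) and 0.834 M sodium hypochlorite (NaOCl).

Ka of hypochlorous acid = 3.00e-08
pH = 8.30

pKa = -log(3.00e-08) = 7.52. pH = pKa + log([A⁻]/[HA]) = 7.52 + log(0.834/0.139)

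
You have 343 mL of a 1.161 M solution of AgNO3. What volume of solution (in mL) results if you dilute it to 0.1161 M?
Using M₁V₁ = M₂V₂:
1.161 × 343 = 0.1161 × V₂
V₂ = (1.161 × 343) / 0.1161 = 3430 mL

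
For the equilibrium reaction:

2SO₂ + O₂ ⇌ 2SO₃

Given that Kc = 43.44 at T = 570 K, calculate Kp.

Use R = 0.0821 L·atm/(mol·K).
K_p = 0.9283

Δn = (moles gaseous products) − (moles gaseous reactants) = -1
T = 570 K; RT = 0.0821 × 570 = 46.797
Kp = Kc·(RT)^Δn = 43.44 × (46.797)^-1 = 43.44 × 0.0213689 = 0.9283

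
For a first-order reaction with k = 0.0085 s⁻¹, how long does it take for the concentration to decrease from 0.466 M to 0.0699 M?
223.19 s

From ln[A] = ln[A]₀ - k·t: t = ln([A]₀/[A])/k = ln(0.466/0.0699)/0.0085 = ln(6.6667)/0.0085 = 1.8971/0.0085 = 223.19 s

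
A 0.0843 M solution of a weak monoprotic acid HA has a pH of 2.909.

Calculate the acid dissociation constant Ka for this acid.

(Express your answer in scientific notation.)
K_a = 1.83e-05

[H⁺] = 10^(−pH) = 10^(−2.909) = 1.233e-03 M. For HA ⇌ H⁺ + A⁻, Ka = x²/(C − x) = (1.233e-03)²/(0.0843 − 1.233e-03) = 1.83e-05.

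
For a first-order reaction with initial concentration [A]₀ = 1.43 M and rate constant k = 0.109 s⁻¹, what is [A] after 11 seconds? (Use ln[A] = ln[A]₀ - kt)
0.4311 M

ln[A] = ln[A]₀ - k·t = ln(1.43) - (0.109)·(11) = 0.3577 - 1.1990 = -0.8413
[A] = e^(-0.8413) = 0.4311 M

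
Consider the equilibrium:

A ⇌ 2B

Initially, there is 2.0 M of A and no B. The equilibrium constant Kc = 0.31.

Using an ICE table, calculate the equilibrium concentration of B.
[B] = 0.714 M

ICE: [A] = 2.0 − x, [B] = 2x.
Kc = (2x)²/(2.0 − x) = 0.31 ⇒ 4x² + 0.31x − 0.62 = 0.
x = (−0.31 + √(0.31² + 4·4·0.62))/(2·4) = (−0.31 + √10.016)/8 = 0.35685.
[B] = 2x = 0.714 M.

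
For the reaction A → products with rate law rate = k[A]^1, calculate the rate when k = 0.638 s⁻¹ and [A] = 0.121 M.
0.0772 M/s

rate = k·[A]^1 = 0.638·(0.121)^1 = 0.638·0.121 = 0.0772 M/s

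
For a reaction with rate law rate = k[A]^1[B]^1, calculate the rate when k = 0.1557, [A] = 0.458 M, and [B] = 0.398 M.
0.02838 M/s

rate = k·[A]^1·[B]^1 = 0.1557·(0.458)^1·(0.398)^1 = 0.1557·0.458·0.398 = 0.02838 M/s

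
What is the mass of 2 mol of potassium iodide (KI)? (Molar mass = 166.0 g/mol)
Mass = 2 mol × 166.0 g/mol = 332 g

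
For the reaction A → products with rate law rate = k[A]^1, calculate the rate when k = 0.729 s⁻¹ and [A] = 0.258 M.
0.1881 M/s

rate = k·[A]^1 = 0.729·(0.258)^1 = 0.729·0.258 = 0.1881 M/s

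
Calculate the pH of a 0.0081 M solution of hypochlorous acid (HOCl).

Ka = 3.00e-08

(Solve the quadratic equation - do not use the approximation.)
pH = 4.81

x² + Ka×x - Ka×C = 0. Using quadratic formula: [H⁺] = 1.5573e-05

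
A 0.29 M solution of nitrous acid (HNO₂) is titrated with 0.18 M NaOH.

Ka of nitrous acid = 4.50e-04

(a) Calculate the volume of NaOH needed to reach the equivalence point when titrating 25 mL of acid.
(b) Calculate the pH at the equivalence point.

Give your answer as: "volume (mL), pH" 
V = 40.3 mL, pH = 8.20

(a) At equivalence: moles acid = moles base.
moles acid = 0.29 × 0.025 = 0.00725 mol; V_NaOH = 0.00725/0.18 = 0.04028 L = 40.3 mL.
(b) At equivalence, all acid → conjugate base A⁻ at [A⁻] = 0.00725/0.06528 = 0.1111 M.
Kb = Kw/Ka = 1.0e-14/4.50e-04 = 2.222e-11; [OH⁻] = √(Kb·[A⁻]) = 1.571e-06; pOH = 5.80; pH = 14 − pOH = 8.20.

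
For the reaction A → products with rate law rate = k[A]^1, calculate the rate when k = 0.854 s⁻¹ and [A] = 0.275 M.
0.2349 M/s

rate = k·[A]^1 = 0.854·(0.275)^1 = 0.854·0.275 = 0.2349 M/s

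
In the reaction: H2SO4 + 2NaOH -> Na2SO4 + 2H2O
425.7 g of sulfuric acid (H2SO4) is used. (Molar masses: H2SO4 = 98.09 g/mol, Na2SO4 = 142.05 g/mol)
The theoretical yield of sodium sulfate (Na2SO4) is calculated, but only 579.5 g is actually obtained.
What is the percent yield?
Moles of H2SO4 = 425.7 g ÷ 98.09 g/mol = 4.33989 mol
Mole ratio: 1 mol Na2SO4 / 1 mol H2SO4
Moles of Na2SO4 = 4.33989 × (1/1) = 4.33989 mol
Theoretical yield = 4.33989 mol × 142.05 g/mol = 616.48 g
Actual yield = 579.5 g
Percent yield = (579.5 / 616.48) × 100% = 94.0%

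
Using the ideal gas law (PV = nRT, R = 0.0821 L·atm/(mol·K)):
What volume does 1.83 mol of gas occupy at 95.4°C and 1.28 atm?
T = 95.4°C + 273.15 = 368.55 K
V = nRT/P = (1.83 × 0.0821 × 368.55) / 1.28
V = 43.26 L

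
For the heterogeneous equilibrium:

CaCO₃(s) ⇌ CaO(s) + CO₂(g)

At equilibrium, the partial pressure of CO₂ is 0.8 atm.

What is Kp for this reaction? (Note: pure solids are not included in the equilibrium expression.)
K_p = 0.8

Solids (CaCO₃, CaO) have activity 1 and are excluded.
Kp = P(CO₂) = 0.8.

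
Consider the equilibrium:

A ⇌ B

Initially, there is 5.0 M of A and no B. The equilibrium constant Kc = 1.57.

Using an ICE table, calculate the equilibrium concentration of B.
[B] = 3.054 M

ICE: [A] = 5.0 − x, [B] = x.
Kc = x/(5.0 − x) = 1.57 ⇒ x = 1.57·5.0/(1 + 1.57) = 7.85/2.57 = 3.054.
[B] = x = 3.054 M.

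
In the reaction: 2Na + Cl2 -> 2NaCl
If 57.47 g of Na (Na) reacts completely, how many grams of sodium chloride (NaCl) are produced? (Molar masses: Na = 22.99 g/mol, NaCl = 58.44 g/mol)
Moles of Na = 57.47 g ÷ 22.99 g/mol = 2.49978 mol
Mole ratio: 2 mol NaCl / 2 mol Na
Moles of NaCl = 2.49978 × (2/2) = 2.49978 mol
Mass of NaCl = 2.49978 mol × 58.44 g/mol = 146.1 g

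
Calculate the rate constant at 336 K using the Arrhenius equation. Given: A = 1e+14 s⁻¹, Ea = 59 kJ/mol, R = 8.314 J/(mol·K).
6.72e+04 s⁻¹

k = A·exp(-Ea/(R·T)) = 1e+14·exp(-59000/(8.314·336)) = 1e+14·exp(-21.1204) = 1e+14·6.7223e-10 = 6.72e+04 s⁻¹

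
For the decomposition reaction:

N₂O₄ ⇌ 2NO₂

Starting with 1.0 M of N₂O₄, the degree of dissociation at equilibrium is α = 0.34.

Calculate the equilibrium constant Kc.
K_c = 0.7006

x = α·[A]₀ = 0.34 × 1.0 = 0.34 M dissociated.
At eq: [N₂O₄] = 1.0 − 0.34 = 0.66 M; [NO₂] = 2x = 0.68 M.
Kc = [NO₂]²/[N₂O₄] = (0.68)²/0.66 = 0.7006.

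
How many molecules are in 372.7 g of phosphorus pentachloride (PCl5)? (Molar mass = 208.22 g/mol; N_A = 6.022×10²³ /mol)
Moles = 372.7 g ÷ 208.22 g/mol = 1.78993 mol
Molecules = 1.78993 mol × 6.022×10²³ /mol = 1.078e+24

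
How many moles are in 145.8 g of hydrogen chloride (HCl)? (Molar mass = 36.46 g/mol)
Moles = 145.8 g ÷ 36.46 g/mol = 3.999 mol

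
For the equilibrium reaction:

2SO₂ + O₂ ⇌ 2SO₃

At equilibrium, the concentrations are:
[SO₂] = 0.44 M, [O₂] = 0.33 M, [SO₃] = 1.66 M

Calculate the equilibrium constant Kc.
K_c = 43.1317

Kc = ([SO₃]^2) / ([SO₂]^2 × [O₂])
   = ((1.66)^2) / ((0.44)^2·(0.33))
   = 2.7556 / 0.063888 = 43.1317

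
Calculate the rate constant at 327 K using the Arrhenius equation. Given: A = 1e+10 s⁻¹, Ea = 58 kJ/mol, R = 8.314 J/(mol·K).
5.43e+00 s⁻¹

k = A·exp(-Ea/(R·T)) = 1e+10·exp(-58000/(8.314·327)) = 1e+10·exp(-21.3339) = 1e+10·5.4301e-10 = 5.43e+00 s⁻¹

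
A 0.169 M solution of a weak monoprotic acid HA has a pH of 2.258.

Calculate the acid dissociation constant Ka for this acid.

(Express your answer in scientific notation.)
K_a = 1.86e-04

[H⁺] = 10^(−pH) = 10^(−2.258) = 5.521e-03 M. For HA ⇌ H⁺ + A⁻, Ka = x²/(C − x) = (5.521e-03)²/(0.169 − 5.521e-03) = 1.86e-04.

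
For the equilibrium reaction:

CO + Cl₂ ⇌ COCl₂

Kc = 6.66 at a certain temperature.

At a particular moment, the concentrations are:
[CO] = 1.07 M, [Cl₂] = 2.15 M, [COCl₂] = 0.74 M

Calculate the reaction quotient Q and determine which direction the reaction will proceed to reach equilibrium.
Q = 0.322, Q < K, reaction proceeds forward (toward products)

Q = ([COCl₂]) / ([CO] × [Cl₂])
  = ((0.74)) / ((1.07)·(2.15)) = 0.74/2.3005 = 0.3217
Since Q = 0.3217 < Kc = 6.66, the reaction proceeds forward (toward products) to reach equilibrium.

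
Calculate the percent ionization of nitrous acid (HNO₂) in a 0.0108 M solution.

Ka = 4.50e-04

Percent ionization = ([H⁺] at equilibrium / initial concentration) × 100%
Percent ionization = 18.4%

Let x = [H⁺]. Ka = x²/(C - x) ⇒ x² + (4.50e-04)x - (4.50e-04)(0.0108) = 0. x = 1.9910e-03. Percent = (1.9910e-03/0.0108) × 100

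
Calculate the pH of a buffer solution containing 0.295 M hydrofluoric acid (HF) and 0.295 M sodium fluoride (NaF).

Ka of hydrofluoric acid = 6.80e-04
pH = 3.17

pKa = -log(6.80e-04) = 3.17. pH = pKa + log([A⁻]/[HA]) = 3.17 + log(0.295/0.295)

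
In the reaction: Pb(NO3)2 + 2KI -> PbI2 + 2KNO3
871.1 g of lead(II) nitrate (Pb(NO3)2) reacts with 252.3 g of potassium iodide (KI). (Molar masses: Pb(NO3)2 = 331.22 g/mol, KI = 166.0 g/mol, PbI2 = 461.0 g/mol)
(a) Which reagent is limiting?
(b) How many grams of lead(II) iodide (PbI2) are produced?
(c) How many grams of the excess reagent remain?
(a) KI, (b) 350.3 g, (c) 619.4 g

Moles of Pb(NO3)2 = 871.1 g ÷ 331.22 g/mol = 2.62997 mol
Moles of KI = 252.3 g ÷ 166.0 g/mol = 1.51988 mol
Moles ÷ coefficient: Pb(NO3)2: 2.62997/1 = 2.63, KI: 1.51988/2 = 0.7599
(a) KI has the smaller value, so KI is the limiting reagent.
(b) Moles of PbI2 = 1.51988 mol KI × (1/2) = 0.75994 mol; mass = 0.75994 mol × 461.0 g/mol = 350.3 g
(c) Pb(NO3)2 consumed = 1.51988 × (1/2) = 0.75994 mol; remaining = 2.62997 − 0.75994 = 1.87003 mol; mass = 1.87003 mol × 331.22 g/mol = 619.4 g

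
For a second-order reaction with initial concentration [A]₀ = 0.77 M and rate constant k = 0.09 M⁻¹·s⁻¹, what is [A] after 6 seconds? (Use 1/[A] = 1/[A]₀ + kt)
0.5439 M

1/[A] = 1/[A]₀ + k·t = 1/0.77 + (0.09)·(6) = 1.2987 + 0.5400 = 1.8387
[A] = 1/1.8387 = 0.5439 M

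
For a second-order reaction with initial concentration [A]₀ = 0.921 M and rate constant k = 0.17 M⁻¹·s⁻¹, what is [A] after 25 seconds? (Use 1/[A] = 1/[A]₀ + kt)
0.1874 M

1/[A] = 1/[A]₀ + k·t = 1/0.921 + (0.17)·(25) = 1.0858 + 4.2500 = 5.3358
[A] = 1/5.3358 = 0.1874 M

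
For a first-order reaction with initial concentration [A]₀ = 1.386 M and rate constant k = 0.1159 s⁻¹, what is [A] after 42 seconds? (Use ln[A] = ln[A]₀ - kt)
0.0107 M

ln[A] = ln[A]₀ - k·t = ln(1.386) - (0.1159)·(42) = 0.3264 - 4.8678 = -4.5414
[A] = e^(-4.5414) = 0.0107 M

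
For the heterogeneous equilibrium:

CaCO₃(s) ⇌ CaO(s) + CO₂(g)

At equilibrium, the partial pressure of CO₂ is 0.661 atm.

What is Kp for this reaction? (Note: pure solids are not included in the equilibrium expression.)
K_p = 0.661

Solids (CaCO₃, CaO) have activity 1 and are excluded.
Kp = P(CO₂) = 0.661.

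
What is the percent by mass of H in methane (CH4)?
Mass of H in formula = 1.008 × 4 = 4.032 g/mol
Molar mass = 16.04 g/mol
% H = (4.032/16.04) × 100% = 25.14%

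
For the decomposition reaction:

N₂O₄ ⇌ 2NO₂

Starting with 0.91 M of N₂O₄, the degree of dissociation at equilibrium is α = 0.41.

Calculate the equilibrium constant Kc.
K_c = 1.0371

x = α·[A]₀ = 0.41 × 0.91 = 0.3731 M dissociated.
At eq: [N₂O₄] = 0.91 − 0.3731 = 0.5369 M; [NO₂] = 2x = 0.7462 M.
Kc = [NO₂]²/[N₂O₄] = (0.7462)²/0.5369 = 1.037.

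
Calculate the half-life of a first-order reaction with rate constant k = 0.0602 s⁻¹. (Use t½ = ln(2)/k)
11.51 s

t½ = ln(2)/k = 0.6931/0.0602 = 11.51 s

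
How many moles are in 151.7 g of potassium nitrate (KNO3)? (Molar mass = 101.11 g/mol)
Moles = 151.7 g ÷ 101.11 g/mol = 1.5 mol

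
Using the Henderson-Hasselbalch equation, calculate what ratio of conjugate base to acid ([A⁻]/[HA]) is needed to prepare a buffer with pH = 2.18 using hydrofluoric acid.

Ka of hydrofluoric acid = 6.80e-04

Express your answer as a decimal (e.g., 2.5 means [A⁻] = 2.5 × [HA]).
[A⁻]/[HA] = 0.103

pKa = −log(6.80e-04) = 3.1675. pH = pKa + log([A⁻]/[HA]). 2.18 = 3.1675 + log(ratio). log(ratio) = 2.18 − 3.1675 = -0.9875. ratio = 10^(-0.9875) = 0.103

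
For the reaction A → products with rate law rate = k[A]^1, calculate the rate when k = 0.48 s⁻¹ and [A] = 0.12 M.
0.0576 M/s

rate = k·[A]^1 = 0.48·(0.12)^1 = 0.48·0.12 = 0.0576 M/s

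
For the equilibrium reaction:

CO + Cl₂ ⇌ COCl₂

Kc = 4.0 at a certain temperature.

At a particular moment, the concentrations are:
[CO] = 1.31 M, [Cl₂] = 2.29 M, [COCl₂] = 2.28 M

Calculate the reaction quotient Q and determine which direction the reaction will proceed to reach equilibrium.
Q = 0.760, Q < K, reaction proceeds forward (toward products)

Q = ([COCl₂]) / ([CO] × [Cl₂])
  = ((2.28)) / ((1.31)·(2.29)) = 2.28/2.9999 = 0.76
Since Q = 0.76 < Kc = 4.0, the reaction proceeds forward (toward products) to reach equilibrium.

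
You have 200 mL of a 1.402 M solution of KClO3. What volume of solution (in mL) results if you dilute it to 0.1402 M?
Using M₁V₁ = M₂V₂:
1.402 × 200 = 0.1402 × V₂
V₂ = (1.402 × 200) / 0.1402 = 2000 mL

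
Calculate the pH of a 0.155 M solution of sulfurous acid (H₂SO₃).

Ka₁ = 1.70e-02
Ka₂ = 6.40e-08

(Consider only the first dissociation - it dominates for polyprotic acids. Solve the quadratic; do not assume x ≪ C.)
pH = 1.36

x² + Ka₁·x − Ka₁·C = 0 with Ka₁ = 1.70e-02, C = 0.155.
x = (−Ka₁ + √(Ka₁² + 4·Ka₁·C))/2 = 4.3531e-02 M, so pH = 1.36.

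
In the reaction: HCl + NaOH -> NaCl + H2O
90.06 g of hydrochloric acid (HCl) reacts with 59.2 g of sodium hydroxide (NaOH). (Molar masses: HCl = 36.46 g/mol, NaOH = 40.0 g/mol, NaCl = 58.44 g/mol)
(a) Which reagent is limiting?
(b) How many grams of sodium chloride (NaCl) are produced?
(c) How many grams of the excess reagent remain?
(a) NaOH, (b) 86.49 g, (c) 36.1 g

Moles of HCl = 90.06 g ÷ 36.46 g/mol = 2.4701 mol
Moles of NaOH = 59.2 g ÷ 40.0 g/mol = 1.48 mol
Moles ÷ coefficient: HCl: 2.4701/1 = 2.47, NaOH: 1.48/1 = 1.48
(a) NaOH has the smaller value, so NaOH is the limiting reagent.
(b) Moles of NaCl = 1.48 mol NaOH × (1/1) = 1.48 mol; mass = 1.48 mol × 58.44 g/mol = 86.49 g
(c) HCl consumed = 1.48 × (1/1) = 1.48 mol; remaining = 2.4701 − 1.48 = 0.990104 mol; mass = 0.990104 mol × 36.46 g/mol = 36.1 g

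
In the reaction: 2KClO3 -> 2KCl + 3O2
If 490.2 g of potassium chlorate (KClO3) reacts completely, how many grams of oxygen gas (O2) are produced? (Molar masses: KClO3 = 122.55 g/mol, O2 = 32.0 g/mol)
Moles of KClO3 = 490.2 g ÷ 122.55 g/mol = 4 mol
Mole ratio: 3 mol O2 / 2 mol KClO3
Moles of O2 = 4 × (3/2) = 6 mol
Mass of O2 = 6 mol × 32.0 g/mol = 192 g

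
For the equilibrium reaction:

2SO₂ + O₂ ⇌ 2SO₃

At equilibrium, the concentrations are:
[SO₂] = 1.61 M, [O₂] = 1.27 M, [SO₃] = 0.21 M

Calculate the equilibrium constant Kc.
K_c = 0.0134

Kc = ([SO₃]^2) / ([SO₂]^2 × [O₂])
   = ((0.21)^2) / ((1.61)^2·(1.27))
   = 0.0441 / 3.292 = 0.0134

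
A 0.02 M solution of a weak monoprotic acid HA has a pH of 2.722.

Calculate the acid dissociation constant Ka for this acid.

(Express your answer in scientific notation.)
K_a = 1.99e-04

[H⁺] = 10^(−pH) = 10^(−2.722) = 1.897e-03 M. For HA ⇌ H⁺ + A⁻, Ka = x²/(C − x) = (1.897e-03)²/(0.02 − 1.897e-03) = 1.99e-04.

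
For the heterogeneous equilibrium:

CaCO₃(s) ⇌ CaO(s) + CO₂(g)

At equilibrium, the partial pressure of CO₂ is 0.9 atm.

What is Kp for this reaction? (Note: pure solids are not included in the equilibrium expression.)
K_p = 0.9

Solids (CaCO₃, CaO) have activity 1 and are excluded.
Kp = P(CO₂) = 0.9.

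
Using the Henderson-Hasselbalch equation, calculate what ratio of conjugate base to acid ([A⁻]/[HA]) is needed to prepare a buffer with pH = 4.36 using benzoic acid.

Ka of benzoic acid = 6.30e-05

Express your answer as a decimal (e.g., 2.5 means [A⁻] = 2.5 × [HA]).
[A⁻]/[HA] = 1.443

pKa = −log(6.30e-05) = 4.2007. pH = pKa + log([A⁻]/[HA]). 4.36 = 4.2007 + log(ratio). log(ratio) = 4.36 − 4.2007 = 0.1593. ratio = 10^(0.1593) = 1.443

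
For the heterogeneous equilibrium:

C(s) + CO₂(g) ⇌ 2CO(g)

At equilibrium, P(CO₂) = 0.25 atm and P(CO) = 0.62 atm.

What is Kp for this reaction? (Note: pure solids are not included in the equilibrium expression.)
K_p = 1.538

Solid C is excluded.
Kp = P(CO)²/P(CO₂) = (0.62)²/0.25 = 0.3844/0.25 = 1.538.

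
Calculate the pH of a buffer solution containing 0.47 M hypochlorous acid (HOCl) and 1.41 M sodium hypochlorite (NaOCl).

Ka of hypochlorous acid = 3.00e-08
pH = 8.00

pKa = -log(3.00e-08) = 7.52. pH = pKa + log([A⁻]/[HA]) = 7.52 + log(1.41/0.47)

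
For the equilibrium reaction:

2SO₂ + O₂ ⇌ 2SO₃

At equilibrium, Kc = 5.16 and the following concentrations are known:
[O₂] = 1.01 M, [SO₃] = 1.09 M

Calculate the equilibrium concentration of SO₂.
[SO₂] = 0.4775 M

Kc = ([SO₃]^2) / ([SO₂]^2 × [O₂]) = 5.16
[SO₂]^2 = (product terms)/(Kc · other reactant terms) = 1.1881 / (5.16 · 1.01) = 0.22797
[SO₂] = (0.22797)^(1/2) = 0.4775 M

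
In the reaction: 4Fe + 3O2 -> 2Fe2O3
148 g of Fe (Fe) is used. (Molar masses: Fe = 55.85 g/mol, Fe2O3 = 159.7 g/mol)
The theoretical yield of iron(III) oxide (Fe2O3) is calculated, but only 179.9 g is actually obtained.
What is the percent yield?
Moles of Fe = 148 g ÷ 55.85 g/mol = 2.64996 mol
Mole ratio: 2 mol Fe2O3 / 4 mol Fe
Moles of Fe2O3 = 2.64996 × (2/4) = 1.32498 mol
Theoretical yield = 1.32498 mol × 159.7 g/mol = 211.6 g
Actual yield = 179.9 g
Percent yield = (179.9 / 211.6) × 100% = 85.0%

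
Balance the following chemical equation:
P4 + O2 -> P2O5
Balanced equation:
P4 + 5O2 -> 2P2O5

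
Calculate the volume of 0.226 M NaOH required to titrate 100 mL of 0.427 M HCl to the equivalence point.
V_{base} = 188.9 mL

At equivalence: moles acid = moles base.
moles HCl = 0.427 M × 0.1 L = 0.0427 mol
V_NaOH = 0.0427 mol ÷ 0.226 M = 0.1889 L = 188.9 mL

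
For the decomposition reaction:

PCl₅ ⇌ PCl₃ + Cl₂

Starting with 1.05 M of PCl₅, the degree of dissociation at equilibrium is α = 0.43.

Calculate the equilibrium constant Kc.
K_c = 0.3406

x = α·[A]₀ = 0.43 × 1.05 = 0.4515 M dissociated.
At eq: [PCl₅] = 1.05 − 0.4515 = 0.5985 M; [PCl₃] = [Cl₂] = x = 0.4515 M.
Kc = [PCl₃][Cl₂]/[PCl₅] = (0.4515)²/0.5985 = 0.3406.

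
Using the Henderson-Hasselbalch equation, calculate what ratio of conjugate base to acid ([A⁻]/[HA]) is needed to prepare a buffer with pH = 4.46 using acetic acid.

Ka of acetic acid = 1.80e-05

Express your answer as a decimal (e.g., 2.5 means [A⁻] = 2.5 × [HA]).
[A⁻]/[HA] = 0.519

pKa = −log(1.80e-05) = 4.7447. pH = pKa + log([A⁻]/[HA]). 4.46 = 4.7447 + log(ratio). log(ratio) = 4.46 − 4.7447 = -0.2847. ratio = 10^(-0.2847) = 0.519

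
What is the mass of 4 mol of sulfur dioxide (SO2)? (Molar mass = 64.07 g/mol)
Mass = 4 mol × 64.07 g/mol = 256.3 g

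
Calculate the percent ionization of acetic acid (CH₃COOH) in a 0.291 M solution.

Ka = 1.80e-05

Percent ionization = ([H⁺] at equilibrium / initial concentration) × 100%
Percent ionization = 0.783%

Let x = [H⁺]. Ka = x²/(C - x) ⇒ x² + (1.80e-05)x - (1.80e-05)(0.291) = 0. x = 2.2797e-03. Percent = (2.2797e-03/0.291) × 100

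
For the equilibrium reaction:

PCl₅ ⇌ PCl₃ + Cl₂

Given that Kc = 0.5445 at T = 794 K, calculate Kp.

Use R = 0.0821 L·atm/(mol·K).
K_p = 35.4945

Δn = (moles gaseous products) − (moles gaseous reactants) = 1
T = 794 K; RT = 0.0821 × 794 = 65.1874
Kp = Kc·(RT)^Δn = 0.5445 × (65.1874)^1 = 0.5445 × 65.1874 = 35.4945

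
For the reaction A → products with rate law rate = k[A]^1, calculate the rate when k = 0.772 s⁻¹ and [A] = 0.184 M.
0.142 M/s

rate = k·[A]^1 = 0.772·(0.184)^1 = 0.772·0.184 = 0.142 M/s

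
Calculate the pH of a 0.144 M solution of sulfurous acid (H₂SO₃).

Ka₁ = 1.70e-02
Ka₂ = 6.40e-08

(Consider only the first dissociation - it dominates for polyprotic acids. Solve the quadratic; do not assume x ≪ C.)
pH = 1.38

x² + Ka₁·x − Ka₁·C = 0 with Ka₁ = 1.70e-02, C = 0.144.
x = (−Ka₁ + √(Ka₁² + 4·Ka₁·C))/2 = 4.1702e-02 M, so pH = 1.38.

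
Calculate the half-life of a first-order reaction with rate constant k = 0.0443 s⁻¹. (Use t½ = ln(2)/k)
15.65 s

t½ = ln(2)/k = 0.6931/0.0443 = 15.65 s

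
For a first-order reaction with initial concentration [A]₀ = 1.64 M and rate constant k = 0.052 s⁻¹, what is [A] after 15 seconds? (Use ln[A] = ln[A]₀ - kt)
0.7518 M

ln[A] = ln[A]₀ - k·t = ln(1.64) - (0.052)·(15) = 0.4947 - 0.7800 = -0.2853
[A] = e^(-0.2853) = 0.7518 M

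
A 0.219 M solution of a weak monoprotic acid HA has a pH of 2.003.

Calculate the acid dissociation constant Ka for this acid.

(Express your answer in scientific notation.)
K_a = 4.72e-04

[H⁺] = 10^(−pH) = 10^(−2.003) = 9.931e-03 M. For HA ⇌ H⁺ + A⁻, Ka = x²/(C − x) = (9.931e-03)²/(0.219 − 9.931e-03) = 4.72e-04.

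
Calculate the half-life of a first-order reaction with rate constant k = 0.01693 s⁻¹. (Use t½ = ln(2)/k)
40.94 s

t½ = ln(2)/k = 0.6931/0.01693 = 40.94 s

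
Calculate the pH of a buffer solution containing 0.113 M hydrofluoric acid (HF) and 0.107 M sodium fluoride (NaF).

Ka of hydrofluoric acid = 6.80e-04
pH = 3.14

pKa = -log(6.80e-04) = 3.17. pH = pKa + log([A⁻]/[HA]) = 3.17 + log(0.107/0.113)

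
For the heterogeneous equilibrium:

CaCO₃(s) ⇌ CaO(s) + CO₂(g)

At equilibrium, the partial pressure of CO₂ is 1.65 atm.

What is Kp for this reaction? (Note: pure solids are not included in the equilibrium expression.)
K_p = 1.65

Solids (CaCO₃, CaO) have activity 1 and are excluded.
Kp = P(CO₂) = 1.65.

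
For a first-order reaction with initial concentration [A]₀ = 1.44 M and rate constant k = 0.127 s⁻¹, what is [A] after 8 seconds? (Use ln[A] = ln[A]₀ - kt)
0.5213 M

ln[A] = ln[A]₀ - k·t = ln(1.44) - (0.127)·(8) = 0.3646 - 1.0160 = -0.6514
[A] = e^(-0.6514) = 0.5213 M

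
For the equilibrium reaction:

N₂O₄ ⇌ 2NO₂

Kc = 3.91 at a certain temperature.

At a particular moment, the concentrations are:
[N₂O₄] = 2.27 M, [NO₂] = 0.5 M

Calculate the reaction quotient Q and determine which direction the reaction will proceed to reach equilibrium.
Q = 0.110, Q < K, reaction proceeds forward (toward products)

Q = ([NO₂]^2) / ([N₂O₄])
  = ((0.5)^2) / ((2.27)) = 0.25/2.27 = 0.1101
Since Q = 0.1101 < Kc = 3.91, the reaction proceeds forward (toward products) to reach equilibrium.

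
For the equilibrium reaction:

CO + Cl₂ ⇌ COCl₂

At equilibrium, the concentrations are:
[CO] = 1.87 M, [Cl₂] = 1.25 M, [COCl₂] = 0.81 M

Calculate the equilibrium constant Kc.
K_c = 0.3465

Kc = ([COCl₂]) / ([CO] × [Cl₂])
   = ((0.81)) / ((1.87)·(1.25))
   = 0.81 / 2.3375 = 0.3465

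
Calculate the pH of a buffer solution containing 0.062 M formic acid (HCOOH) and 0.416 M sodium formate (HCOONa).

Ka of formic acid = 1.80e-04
pH = 4.57

pKa = -log(1.80e-04) = 3.74. pH = pKa + log([A⁻]/[HA]) = 3.74 + log(0.416/0.062)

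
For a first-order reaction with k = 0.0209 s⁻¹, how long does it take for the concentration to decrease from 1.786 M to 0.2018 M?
104.33 s

From ln[A] = ln[A]₀ - k·t: t = ln([A]₀/[A])/k = ln(1.786/0.2018)/0.0209 = ln(8.8503)/0.0209 = 2.1805/0.0209 = 104.33 s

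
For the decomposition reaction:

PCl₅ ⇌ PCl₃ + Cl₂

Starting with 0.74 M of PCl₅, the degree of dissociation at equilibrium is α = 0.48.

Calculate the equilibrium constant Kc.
K_c = 0.3279

x = α·[A]₀ = 0.48 × 0.74 = 0.3552 M dissociated.
At eq: [PCl₅] = 0.74 − 0.3552 = 0.3848 M; [PCl₃] = [Cl₂] = x = 0.3552 M.
Kc = [PCl₃][Cl₂]/[PCl₅] = (0.3552)²/0.3848 = 0.3279.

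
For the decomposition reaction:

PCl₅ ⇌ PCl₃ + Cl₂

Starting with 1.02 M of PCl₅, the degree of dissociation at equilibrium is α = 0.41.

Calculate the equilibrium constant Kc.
K_c = 0.2906

x = α·[A]₀ = 0.41 × 1.02 = 0.4182 M dissociated.
At eq: [PCl₅] = 1.02 − 0.4182 = 0.6018 M; [PCl₃] = [Cl₂] = x = 0.4182 M.
Kc = [PCl₃][Cl₂]/[PCl₅] = (0.4182)²/0.6018 = 0.2906.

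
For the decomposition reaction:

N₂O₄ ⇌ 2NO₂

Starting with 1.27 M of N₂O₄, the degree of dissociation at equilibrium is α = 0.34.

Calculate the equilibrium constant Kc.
K_c = 0.8898

x = α·[A]₀ = 0.34 × 1.27 = 0.4318 M dissociated.
At eq: [N₂O₄] = 1.27 − 0.4318 = 0.8382 M; [NO₂] = 2x = 0.8636 M.
Kc = [NO₂]²/[N₂O₄] = (0.8636)²/0.8382 = 0.8898.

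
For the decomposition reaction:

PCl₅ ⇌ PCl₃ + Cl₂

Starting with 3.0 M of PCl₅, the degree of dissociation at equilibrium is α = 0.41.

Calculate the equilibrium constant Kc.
K_c = 0.8547

x = α·[A]₀ = 0.41 × 3.0 = 1.23 M dissociated.
At eq: [PCl₅] = 3.0 − 1.23 = 1.77 M; [PCl₃] = [Cl₂] = x = 1.23 M.
Kc = [PCl₃][Cl₂]/[PCl₅] = (1.23)²/1.77 = 0.8547.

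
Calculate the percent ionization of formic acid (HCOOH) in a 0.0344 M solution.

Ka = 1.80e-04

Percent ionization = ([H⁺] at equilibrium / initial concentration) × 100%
Percent ionization = 6.98%

Let x = [H⁺]. Ka = x²/(C - x) ⇒ x² + (1.80e-04)x - (1.80e-04)(0.0344) = 0. x = 2.4000e-03. Percent = (2.4000e-03/0.0344) × 100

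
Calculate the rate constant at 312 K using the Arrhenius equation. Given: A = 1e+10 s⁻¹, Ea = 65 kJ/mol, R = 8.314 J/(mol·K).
1.31e-01 s⁻¹

k = A·exp(-Ea/(R·T)) = 1e+10·exp(-65000/(8.314·312)) = 1e+10·exp(-25.0581) = 1e+10·1.3104e-11 = 1.31e-01 s⁻¹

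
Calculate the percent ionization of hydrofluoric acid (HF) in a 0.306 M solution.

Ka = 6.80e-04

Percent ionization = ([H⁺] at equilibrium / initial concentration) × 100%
Percent ionization = 4.6%

Let x = [H⁺]. Ka = x²/(C - x) ⇒ x² + (6.80e-04)x - (6.80e-04)(0.306) = 0. x = 1.4089e-02. Percent = (1.4089e-02/0.306) × 100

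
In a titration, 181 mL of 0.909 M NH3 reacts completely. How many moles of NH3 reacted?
Moles = Molarity × Volume (L)
Moles = 0.909 M × 0.181 L = 0.1645 mol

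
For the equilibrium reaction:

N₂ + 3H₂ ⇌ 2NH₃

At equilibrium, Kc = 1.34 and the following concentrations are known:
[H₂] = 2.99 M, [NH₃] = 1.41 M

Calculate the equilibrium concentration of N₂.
[N₂] = 0.0555 M

Kc = ([NH₃]^2) / ([N₂] × [H₂]^3) = 1.34
[N₂]^1 = (product terms)/(Kc · other reactant terms) = 1.9881 / (1.34 · 26.731) = 0.055503
[N₂] = 0.0555 M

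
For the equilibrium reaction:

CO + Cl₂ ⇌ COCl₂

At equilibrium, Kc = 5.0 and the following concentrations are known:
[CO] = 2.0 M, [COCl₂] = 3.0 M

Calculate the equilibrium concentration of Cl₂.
[Cl₂] = 0.3000 M

Kc = ([COCl₂]) / ([CO] × [Cl₂]) = 5.0
[Cl₂]^1 = (product terms)/(Kc · other reactant terms) = 3 / (5.0 · 2) = 0.3
[Cl₂] = 0.3000 M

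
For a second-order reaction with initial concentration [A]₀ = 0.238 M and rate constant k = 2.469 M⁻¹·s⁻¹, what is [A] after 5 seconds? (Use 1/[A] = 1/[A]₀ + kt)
0.0604 M

1/[A] = 1/[A]₀ + k·t = 1/0.238 + (2.469)·(5) = 4.2017 + 12.3450 = 16.5467
[A] = 1/16.5467 = 0.0604 M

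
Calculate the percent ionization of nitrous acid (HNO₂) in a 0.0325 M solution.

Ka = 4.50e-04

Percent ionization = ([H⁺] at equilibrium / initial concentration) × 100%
Percent ionization = 11.1%

Let x = [H⁺]. Ka = x²/(C - x) ⇒ x² + (4.50e-04)x - (4.50e-04)(0.0325) = 0. x = 3.6059e-03. Percent = (3.6059e-03/0.0325) × 100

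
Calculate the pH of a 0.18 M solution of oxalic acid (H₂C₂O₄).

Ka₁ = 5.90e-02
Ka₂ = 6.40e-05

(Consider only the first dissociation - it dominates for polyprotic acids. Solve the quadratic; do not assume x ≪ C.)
pH = 1.11

x² + Ka₁·x − Ka₁·C = 0 with Ka₁ = 5.90e-02, C = 0.18.
x = (−Ka₁ + √(Ka₁² + 4·Ka₁·C))/2 = 7.7693e-02 M, so pH = 1.11.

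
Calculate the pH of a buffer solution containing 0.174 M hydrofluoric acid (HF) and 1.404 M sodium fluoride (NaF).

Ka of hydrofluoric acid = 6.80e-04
pH = 4.07

pKa = -log(6.80e-04) = 3.17. pH = pKa + log([A⁻]/[HA]) = 3.17 + log(1.404/0.174)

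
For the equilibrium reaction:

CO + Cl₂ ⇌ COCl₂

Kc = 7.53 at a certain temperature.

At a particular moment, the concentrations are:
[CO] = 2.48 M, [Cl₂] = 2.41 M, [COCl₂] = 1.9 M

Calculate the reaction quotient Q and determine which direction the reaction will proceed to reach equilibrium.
Q = 0.318, Q < K, reaction proceeds forward (toward products)

Q = ([COCl₂]) / ([CO] × [Cl₂])
  = ((1.9)) / ((2.48)·(2.41)) = 1.9/5.9768 = 0.3179
Since Q = 0.3179 < Kc = 7.53, the reaction proceeds forward (toward products) to reach equilibrium.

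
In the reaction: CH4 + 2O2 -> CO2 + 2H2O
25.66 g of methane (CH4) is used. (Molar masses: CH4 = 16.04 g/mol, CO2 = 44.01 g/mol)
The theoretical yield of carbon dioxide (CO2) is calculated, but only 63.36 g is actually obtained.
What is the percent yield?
Moles of CH4 = 25.66 g ÷ 16.04 g/mol = 1.59975 mol
Mole ratio: 1 mol CO2 / 1 mol CH4
Moles of CO2 = 1.59975 × (1/1) = 1.59975 mol
Theoretical yield = 1.59975 mol × 44.01 g/mol = 70.405 g
Actual yield = 63.36 g
Percent yield = (63.36 / 70.405) × 100% = 90.0%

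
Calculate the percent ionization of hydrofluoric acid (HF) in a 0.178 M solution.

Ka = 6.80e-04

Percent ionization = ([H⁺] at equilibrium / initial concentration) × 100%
Percent ionization = 5.99%

Let x = [H⁺]. Ka = x²/(C - x) ⇒ x² + (6.80e-04)x - (6.80e-04)(0.178) = 0. x = 1.0667e-02. Percent = (1.0667e-02/0.178) × 100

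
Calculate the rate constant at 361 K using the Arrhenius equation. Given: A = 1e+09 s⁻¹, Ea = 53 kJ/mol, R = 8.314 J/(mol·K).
2.14e+01 s⁻¹

k = A·exp(-Ea/(R·T)) = 1e+09·exp(-53000/(8.314·361)) = 1e+09·exp(-17.6587) = 1e+09·2.1425e-08 = 2.14e+01 s⁻¹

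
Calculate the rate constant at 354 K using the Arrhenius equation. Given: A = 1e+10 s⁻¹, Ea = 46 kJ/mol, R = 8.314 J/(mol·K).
1.63e+03 s⁻¹

k = A·exp(-Ea/(R·T)) = 1e+10·exp(-46000/(8.314·354)) = 1e+10·exp(-15.6295) = 1e+10·1.6301e-07 = 1.63e+03 s⁻¹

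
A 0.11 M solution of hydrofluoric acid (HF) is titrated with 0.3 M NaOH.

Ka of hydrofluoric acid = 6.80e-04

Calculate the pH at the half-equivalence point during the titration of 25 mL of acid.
pH = pKa = 3.17

At the half-equivalence point, [HA] = [A⁻], so by Henderson–Hasselbalch pH = pKa + log(1) = pKa.
pKa = −log(6.80e-04) = 3.17.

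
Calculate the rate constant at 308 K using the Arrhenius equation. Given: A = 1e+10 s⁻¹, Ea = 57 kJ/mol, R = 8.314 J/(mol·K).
2.15e+00 s⁻¹

k = A·exp(-Ea/(R·T)) = 1e+10·exp(-57000/(8.314·308)) = 1e+10·exp(-22.2594) = 1e+10·2.1520e-10 = 2.15e+00 s⁻¹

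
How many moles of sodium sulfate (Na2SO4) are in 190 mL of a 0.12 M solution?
Moles = Molarity × Volume (L)
Moles = 0.12 M × 0.19 L = 0.0228 mol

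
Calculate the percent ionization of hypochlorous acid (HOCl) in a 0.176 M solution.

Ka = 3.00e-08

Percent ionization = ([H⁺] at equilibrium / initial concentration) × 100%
Percent ionization = 0.0413%

Let x = [H⁺]. Ka = x²/(C - x) ⇒ x² + (3.00e-08)x - (3.00e-08)(0.176) = 0. x = 7.2649e-05. Percent = (7.2649e-05/0.176) × 100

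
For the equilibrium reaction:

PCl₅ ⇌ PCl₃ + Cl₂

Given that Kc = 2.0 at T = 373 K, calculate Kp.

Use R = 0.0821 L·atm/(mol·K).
K_p = 61.2466

Δn = (moles gaseous products) − (moles gaseous reactants) = 1
T = 373 K; RT = 0.0821 × 373 = 30.6233
Kp = Kc·(RT)^Δn = 2.0 × (30.6233)^1 = 2.0 × 30.6233 = 61.2466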